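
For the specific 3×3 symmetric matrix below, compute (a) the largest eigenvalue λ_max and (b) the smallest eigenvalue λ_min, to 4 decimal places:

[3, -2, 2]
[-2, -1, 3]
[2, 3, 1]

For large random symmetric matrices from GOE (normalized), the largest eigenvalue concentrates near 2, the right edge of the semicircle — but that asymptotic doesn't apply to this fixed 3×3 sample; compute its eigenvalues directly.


Since M is real symmetric, all three eigenvalues are real; they are the roots of det(λI − M) = λ³ − (tr M) λ² + s λ − det M, where s is the sum of the principal 2×2 minors.
tr M = 3 + (-1) + 1 = 3.
s = (3·(-1) − (-2)²) + (3·1 − 2²) + ((-1)·1 − 3²) = -7 + (-1) + (-10) = -18.
det M (expand along row 1) = 3·(-10) − (-2)·(-8) + 2·(-4) = -54.
Characteristic polynomial: λ³ − 3λ² − 18λ + 54 = 0.
Substitute λ = y + (tr M)/3 = y + 1.000000 to remove the quadratic term: y³ + p·y + q = 0 with p = s − (tr M)²/3 = -21.000000 and q = −2(tr M)³/27 + (tr M)·s/3 − det M = 34.000000.
Three real roots ⇒ use the trigonometric (Viète) form: r = 2√(−p/3) = 5.291503, φ = arccos(3q/(p·r)) = arccos(-0.917914) = 2.733586 rad.
y_k = r·cos(φ/3 − 2πk/3) for k = 0, 1, 2 gives y = 3.242641, 2.000000, -5.242641.
λ_k = y_k + 1.000000 gives λ = 4.2426, 3.0000, -4.2426 (check: the sum is 3.0000 = tr M).

Hence λ_max = 4.2426 and λ_min = -4.2426.


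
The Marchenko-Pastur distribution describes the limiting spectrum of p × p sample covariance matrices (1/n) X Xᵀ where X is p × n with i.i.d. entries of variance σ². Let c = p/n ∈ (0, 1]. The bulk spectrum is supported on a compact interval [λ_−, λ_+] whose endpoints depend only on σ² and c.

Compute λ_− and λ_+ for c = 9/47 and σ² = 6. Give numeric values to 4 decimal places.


c = 9/47 = 0.191489; √c = 0.437595.
λ_− = σ² (1 − √c)² = 6 · (1 − 0.437595)² = 6 · (0.562405)² = 1.897796.
λ_+ = σ² (1 + √c)² = 6 · (1 + 0.437595)² = 6 · (1.437595)² = 12.400076.

Rounded to 4 decimal places: λ_− ≈ 1.8978, λ_+ ≈ 12.4001.


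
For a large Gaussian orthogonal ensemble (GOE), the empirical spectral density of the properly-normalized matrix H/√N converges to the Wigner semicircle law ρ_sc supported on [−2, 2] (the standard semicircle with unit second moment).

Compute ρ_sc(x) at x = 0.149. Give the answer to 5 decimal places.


ρ_sc(x) = (1/(2π)) √(4 − x²). With x = 0.149:
  4 − x² = 4 − (0.149)² = 4 − 0.022201 = 3.977799.
  √(4 − x²) = 1.994442.
  1/(2π) = 0.159155.
  ρ_sc(0.149) = 0.159155 · 1.994442 = 0.317425.

Rounded to 5 decimal places: ρ_sc(0.149) ≈ 0.31743.


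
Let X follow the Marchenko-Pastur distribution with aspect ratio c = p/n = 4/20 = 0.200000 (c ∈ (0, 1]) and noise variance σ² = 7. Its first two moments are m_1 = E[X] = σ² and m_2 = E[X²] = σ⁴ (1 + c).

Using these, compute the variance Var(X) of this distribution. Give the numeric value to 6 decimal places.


m_1 = E[X] = σ² = 7, so m_1² = 49.
m_2 = E[X²] = σ⁴ (1 + c) = 49 · (1 + 0.200000) = 49 · 1.200000 = 58.800000.
(Note m_2 − m_1² simplifies to c · σ⁴ = 0.200000 · 49.)

Var(X) = m_2 − m_1² = 58.800000 − 49 = 9.800000.


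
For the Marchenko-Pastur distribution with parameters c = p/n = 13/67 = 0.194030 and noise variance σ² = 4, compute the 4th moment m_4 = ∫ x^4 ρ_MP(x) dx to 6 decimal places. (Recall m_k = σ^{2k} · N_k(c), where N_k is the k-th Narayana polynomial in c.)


E[X⁴] = σ⁸ (1 + 6c + 6c² + c³) (fourth MP moment). With σ² = 4 (so σ⁸ = 256) and c = 13/67 = 0.194030: E[X⁴] = 256 · (1 + 6·0.194030 + 6·(0.194030)² + (0.194030)³) = 256 · 2.397369.

So E[X^4] = 613.726555.


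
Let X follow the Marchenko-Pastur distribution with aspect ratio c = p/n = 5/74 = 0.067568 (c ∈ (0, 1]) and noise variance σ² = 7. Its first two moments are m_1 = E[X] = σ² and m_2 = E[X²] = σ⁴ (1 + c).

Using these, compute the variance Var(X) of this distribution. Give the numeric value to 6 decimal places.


m_1 = E[X] = σ² = 7, so m_1² = 49.
m_2 = E[X²] = σ⁴ (1 + c) = 49 · (1 + 0.067568) = 49 · 1.067568 = 52.310811.
(Note m_2 − m_1² simplifies to c · σ⁴ = 0.067568 · 49.)

Var(X) = m_2 − m_1² = 52.310811 − 49 = 3.310811.


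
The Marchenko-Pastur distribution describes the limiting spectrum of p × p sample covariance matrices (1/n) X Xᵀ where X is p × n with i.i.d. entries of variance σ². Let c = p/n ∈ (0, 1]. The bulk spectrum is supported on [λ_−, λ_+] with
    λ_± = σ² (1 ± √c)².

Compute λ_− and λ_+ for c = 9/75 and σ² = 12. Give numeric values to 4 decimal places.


c = 9/75 = 0.120000; √c = 0.346410.
λ_− = σ² (1 − √c)² = 12 · (1 − 0.346410)² = 12 · (0.653590)² = 5.126156.
λ_+ = σ² (1 + √c)² = 12 · (1 + 0.346410)² = 12 · (1.346410)² = 21.753844.

Rounded to 4 decimal places: λ_− ≈ 5.1262, λ_+ ≈ 21.7538.


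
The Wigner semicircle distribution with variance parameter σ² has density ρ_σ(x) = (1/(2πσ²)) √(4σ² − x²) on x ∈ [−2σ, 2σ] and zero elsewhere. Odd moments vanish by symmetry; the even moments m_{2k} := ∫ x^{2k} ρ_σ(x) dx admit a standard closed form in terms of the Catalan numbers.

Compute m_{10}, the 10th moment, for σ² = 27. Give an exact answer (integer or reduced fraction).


By the scaled semicircle moment identity, m_{2k} = σ^{2k} · C_k with k = 5.
C_5 = (1/(k+1)) · C(2k, k) = (1/6) · C(10, 5) = (1/6) · 252 = 42.
σ^{2k} = (σ²)^k = (27)^5 = 14348907.

Therefore m_{10} = σ^{10} · C_5 = 14348907 · 42 = 602654094.


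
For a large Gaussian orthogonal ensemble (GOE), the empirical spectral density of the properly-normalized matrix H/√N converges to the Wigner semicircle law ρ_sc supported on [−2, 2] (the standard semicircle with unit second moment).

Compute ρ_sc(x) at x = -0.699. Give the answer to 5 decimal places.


ρ_sc(x) = (1/(2π)) √(4 − x²). With x = -0.699:
  4 − x² = 4 − (-0.699)² = 4 − 0.488601 = 3.511399.
  √(4 − x²) = 1.873873.
  1/(2π) = 0.159155.
  ρ_sc(-0.699) = 0.159155 · 1.873873 = 0.298236.

Rounded to 5 decimal places: ρ_sc(-0.699) ≈ 0.29824.


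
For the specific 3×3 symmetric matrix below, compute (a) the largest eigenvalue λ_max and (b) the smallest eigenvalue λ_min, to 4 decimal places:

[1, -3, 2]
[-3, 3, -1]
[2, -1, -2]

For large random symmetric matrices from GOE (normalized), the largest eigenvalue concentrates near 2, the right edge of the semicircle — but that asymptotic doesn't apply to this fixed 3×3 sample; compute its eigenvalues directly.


Since M is real symmetric, all three eigenvalues are real; they are the roots of det(λI − M) = λ³ − (tr M) λ² + s λ − det M, where s is the sum of the principal 2×2 minors.
tr M = 1 + 3 + (-2) = 2.
s = (1·3 − (-3)²) + (1·(-2) − 2²) + (3·(-2) − (-1)²) = -6 + (-6) + (-7) = -19.
det M (expand along row 1) = 1·(-7) − (-3)·8 + 2·(-3) = 11.
Characteristic polynomial: λ³ − 2λ² − 19λ − 11 = 0.
Substitute λ = y + (tr M)/3 = y + 0.666667 to remove the quadratic term: y³ + p·y + q = 0 with p = s − (tr M)²/3 = -20.333333 and q = −2(tr M)³/27 + (tr M)·s/3 − det M = -24.259259.
Three real roots ⇒ use the trigonometric (Viète) form: r = 2√(−p/3) = 5.206833, φ = arccos(3q/(p·r)) = arccos(0.687411) = 0.812878 rad.
y_k = r·cos(φ/3 − 2πk/3) for k = 0, 1, 2 gives y = 5.016860, -1.301503, -3.715357.
λ_k = y_k + 0.666667 gives λ = 5.6835, -0.6348, -3.0487 (check: the sum is 2.0000 = tr M).

Hence λ_max = 5.6835 and λ_min = -3.0487.


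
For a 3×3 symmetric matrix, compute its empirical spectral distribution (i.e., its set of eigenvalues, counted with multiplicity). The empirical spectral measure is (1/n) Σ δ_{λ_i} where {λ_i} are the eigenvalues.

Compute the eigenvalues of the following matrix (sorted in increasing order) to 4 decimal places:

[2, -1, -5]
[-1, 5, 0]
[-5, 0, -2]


Since M is real symmetric, all three eigenvalues are real; they are the roots of det(λI − M) = λ³ − (tr M) λ² + s λ − det M, where s is the sum of the principal 2×2 minors.
tr M = 2 + 5 + (-2) = 5.
s = (2·5 − (-1)²) + (2·(-2) − (-5)²) + (5·(-2) − 0²) = 9 + (-29) + (-10) = -30.
det M (expand along row 1) = 2·(-10) − (-1)·2 + (-5)·25 = -143.
Characteristic polynomial: λ³ − 5λ² − 30λ + 143 = 0.
Substitute λ = y + (tr M)/3 = y + 1.666667 to remove the quadratic term: y³ + p·y + q = 0 with p = s − (tr M)²/3 = -38.333333 and q = −2(tr M)³/27 + (tr M)·s/3 − det M = 83.740741.
Three real roots ⇒ use the trigonometric (Viète) form: r = 2√(−p/3) = 7.149204, φ = arccos(3q/(p·r)) = arccos(-0.916693) = 2.730520 rad.
y_k = r·cos(φ/3 − 2πk/3) for k = 0, 1, 2 gives y = 4.386815, 2.695378, -7.082193.
λ_k = y_k + 1.666667 gives λ = 6.0535, 4.3620, -5.4155 (check: the sum is 5.0000 = tr M).

Eigenvalues sorted in increasing order: [-5.4155, 4.3620, 6.0535].


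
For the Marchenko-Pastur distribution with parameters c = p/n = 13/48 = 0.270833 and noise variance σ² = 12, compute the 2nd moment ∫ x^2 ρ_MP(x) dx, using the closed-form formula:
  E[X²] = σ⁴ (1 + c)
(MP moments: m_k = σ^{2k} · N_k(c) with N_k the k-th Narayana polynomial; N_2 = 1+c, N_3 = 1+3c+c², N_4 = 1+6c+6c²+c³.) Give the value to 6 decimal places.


E[X²] = σ⁴ (1 + c) (second MP moment). With σ² = 12 (so σ⁴ = 144) and c = 13/48 = 0.270833: E[X²] = 144 · (1 + 0.270833) = 144 · 1.270833.

So E[X^2] = 183.000000.


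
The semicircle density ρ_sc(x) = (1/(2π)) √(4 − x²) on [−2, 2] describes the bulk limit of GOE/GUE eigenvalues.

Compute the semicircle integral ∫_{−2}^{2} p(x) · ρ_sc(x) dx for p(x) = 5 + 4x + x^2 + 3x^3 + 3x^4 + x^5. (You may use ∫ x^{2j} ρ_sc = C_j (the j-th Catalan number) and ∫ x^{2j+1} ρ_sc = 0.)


Write p(x) = Σ a_i x^i, split into monomials and integrate each against ρ_sc separately.
Using ∫ x^{2j} ρ_sc = C_j = (1/(j+1)) C(2j, j) (Catalan numbers) and ∫ x^{2j+1} ρ_sc = 0 (odd monomials vanish by symmetry):
  i = 0 (even): a_0 · C_{0} = 5 · 1 = 5
  i = 1 (odd): ∫ x^1 ρ_sc = 0 (vanishes)
  i = 2 (even): a_2 · C_{1} = 1 · 1 = 1
  i = 3 (odd): ∫ x^3 ρ_sc = 0 (vanishes)
  i = 4 (even): a_4 · C_{2} = 3 · 2 = 6
  i = 5 (odd): ∫ x^5 ρ_sc = 0 (vanishes)

Summing the contributions: ∫_{−2}^{2} p(x) ρ_sc(x) dx = 5 + 1 + 6 = 12.


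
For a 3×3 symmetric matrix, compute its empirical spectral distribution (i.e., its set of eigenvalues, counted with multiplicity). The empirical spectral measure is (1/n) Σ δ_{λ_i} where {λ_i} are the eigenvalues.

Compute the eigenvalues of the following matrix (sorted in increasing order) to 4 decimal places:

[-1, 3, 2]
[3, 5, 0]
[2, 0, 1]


Since M is real symmetric, all three eigenvalues are real; they are the roots of det(λI − M) = λ³ − (tr M) λ² + s λ − det M, where s is the sum of the principal 2×2 minors.
tr M = -1 + 5 + 1 = 5.
s = ((-1)·5 − 3²) + ((-1)·1 − 2²) + (5·1 − 0²) = -14 + (-5) + 5 = -14.
det M (expand along row 1) = (-1)·5 − 3·3 + 2·(-10) = -34.
Characteristic polynomial: λ³ − 5λ² − 14λ + 34 = 0.
Substitute λ = y + (tr M)/3 = y + 1.666667 to remove the quadratic term: y³ + p·y + q = 0 with p = s − (tr M)²/3 = -22.333333 and q = −2(tr M)³/27 + (tr M)·s/3 − det M = 1.407407.
Three real roots ⇒ use the trigonometric (Viète) form: r = 2√(−p/3) = 5.456902, φ = arccos(3q/(p·r)) = arccos(-0.034645) = 1.605448 rad.
y_k = r·cos(φ/3 − 2πk/3) for k = 0, 1, 2 gives y = 4.693986, 0.063029, -4.757015.
λ_k = y_k + 1.666667 gives λ = 6.3607, 1.7297, -3.0903 (check: the sum is 5.0000 = tr M).

Eigenvalues sorted in increasing order: [-3.0903, 1.7297, 6.3607].


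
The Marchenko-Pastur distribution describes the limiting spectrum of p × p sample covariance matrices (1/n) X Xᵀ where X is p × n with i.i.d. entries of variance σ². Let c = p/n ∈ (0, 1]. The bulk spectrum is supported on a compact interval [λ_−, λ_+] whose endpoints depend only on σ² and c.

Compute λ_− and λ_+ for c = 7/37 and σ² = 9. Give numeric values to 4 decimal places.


c = 7/37 = 0.189189; √c = 0.434959.
λ_− = σ² (1 − √c)² = 9 · (1 − 0.434959)² = 9 · (0.565041)² = 2.873444.
λ_+ = σ² (1 + √c)² = 9 · (1 + 0.434959)² = 9 · (1.434959)² = 18.531962.

Rounded to 4 decimal places: λ_− ≈ 2.8734, λ_+ ≈ 18.5320.


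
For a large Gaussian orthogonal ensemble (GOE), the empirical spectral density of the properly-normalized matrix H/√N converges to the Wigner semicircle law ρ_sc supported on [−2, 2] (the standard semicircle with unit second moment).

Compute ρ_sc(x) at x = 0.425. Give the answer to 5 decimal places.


ρ_sc(x) = (1/(2π)) √(4 − x²). With x = 0.425:
  4 − x² = 4 − (0.425)² = 4 − 0.180625 = 3.819375.
  √(4 − x²) = 1.954322.
  1/(2π) = 0.159155.
  ρ_sc(0.425) = 0.159155 · 1.954322 = 0.311040.

Rounded to 5 decimal places: ρ_sc(0.425) ≈ 0.31104.


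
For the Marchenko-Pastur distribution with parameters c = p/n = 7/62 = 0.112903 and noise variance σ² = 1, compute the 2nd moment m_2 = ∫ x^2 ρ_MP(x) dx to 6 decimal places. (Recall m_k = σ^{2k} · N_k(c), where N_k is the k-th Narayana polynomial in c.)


E[X²] = σ⁴ (1 + c) (second MP moment). With σ² = 1 (so σ⁴ = 1) and c = 7/62 = 0.112903: E[X²] = 1 · (1 + 0.112903) = 1 · 1.112903.

So E[X^2] = 1.112903.


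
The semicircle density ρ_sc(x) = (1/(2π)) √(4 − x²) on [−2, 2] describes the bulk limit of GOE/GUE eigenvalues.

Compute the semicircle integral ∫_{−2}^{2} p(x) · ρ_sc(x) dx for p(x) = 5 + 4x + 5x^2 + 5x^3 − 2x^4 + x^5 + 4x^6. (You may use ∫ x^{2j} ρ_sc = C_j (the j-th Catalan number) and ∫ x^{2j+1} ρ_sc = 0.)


Write p(x) = Σ a_i x^i, split into monomials and integrate each against ρ_sc separately.
Using ∫ x^{2j} ρ_sc = C_j = (1/(j+1)) C(2j, j) (Catalan numbers) and ∫ x^{2j+1} ρ_sc = 0 (odd monomials vanish by symmetry):
  i = 0 (even): a_0 · C_{0} = 5 · 1 = 5
  i = 1 (odd): ∫ x^1 ρ_sc = 0 (vanishes)
  i = 2 (even): a_2 · C_{1} = 5 · 1 = 5
  i = 3 (odd): ∫ x^3 ρ_sc = 0 (vanishes)
  i = 4 (even): a_4 · C_{2} = -2 · 2 = -4
  i = 5 (odd): ∫ x^5 ρ_sc = 0 (vanishes)
  i = 6 (even): a_6 · C_{3} = 4 · 5 = 20

Summing the contributions: ∫_{−2}^{2} p(x) ρ_sc(x) dx = 5 + 5 + (-4) + 20 = 26.


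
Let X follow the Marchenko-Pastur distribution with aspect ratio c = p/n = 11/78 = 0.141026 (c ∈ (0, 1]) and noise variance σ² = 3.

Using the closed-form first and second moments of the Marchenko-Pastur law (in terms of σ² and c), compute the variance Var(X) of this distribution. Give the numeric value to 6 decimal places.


Recall the MP moments m_1 = E[X] = σ² and m_2 = E[X²] = σ⁴ (1 + c).
m_1 = E[X] = σ² = 3, so m_1² = 9.
m_2 = E[X²] = σ⁴ (1 + c) = 9 · (1 + 0.141026) = 9 · 1.141026 = 10.269231.
(Note m_2 − m_1² simplifies to c · σ⁴ = 0.141026 · 9.)

Var(X) = m_2 − m_1² = 10.269231 − 9 = 1.269231.


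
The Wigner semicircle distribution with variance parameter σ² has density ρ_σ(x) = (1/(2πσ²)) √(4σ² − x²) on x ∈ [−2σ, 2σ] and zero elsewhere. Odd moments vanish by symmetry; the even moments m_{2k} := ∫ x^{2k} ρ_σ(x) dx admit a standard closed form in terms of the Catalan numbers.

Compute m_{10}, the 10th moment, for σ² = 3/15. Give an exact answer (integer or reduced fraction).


By the scaled semicircle moment identity, m_{2k} = σ^{2k} · C_k with k = 5.
C_5 = (1/(k+1)) · C(2k, k) = (1/6) · C(10, 5) = (1/6) · 252 = 42.
σ^{2k} = (σ²)^k = (3/15)^5 = 1/3125.

Therefore m_{10} = σ^{10} · C_5 = (1/3125) · 42 = 42/3125.


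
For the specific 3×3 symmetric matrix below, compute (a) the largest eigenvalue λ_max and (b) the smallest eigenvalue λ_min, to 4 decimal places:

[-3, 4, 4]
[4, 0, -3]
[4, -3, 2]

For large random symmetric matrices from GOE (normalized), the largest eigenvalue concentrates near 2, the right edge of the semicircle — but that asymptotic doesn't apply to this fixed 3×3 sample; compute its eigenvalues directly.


Since M is real symmetric, all three eigenvalues are real; they are the roots of det(λI − M) = λ³ − (tr M) λ² + s λ − det M, where s is the sum of the principal 2×2 minors.
tr M = -3 + 0 + 2 = -1.
s = ((-3)·0 − 4²) + ((-3)·2 − 4²) + (0·2 − (-3)²) = -16 + (-22) + (-9) = -47.
det M (expand along row 1) = (-3)·(-9) − 4·20 + 4·(-12) = -101.
Characteristic polynomial: λ³ + λ² − 47λ + 101 = 0.
Substitute λ = y + (tr M)/3 = y − 0.333333 to remove the quadratic term: y³ + p·y + q = 0 with p = s − (tr M)²/3 = -47.333333 and q = −2(tr M)³/27 + (tr M)·s/3 − det M = 116.740741.
Three real roots ⇒ use the trigonometric (Viète) form: r = 2√(−p/3) = 7.944250, φ = arccos(3q/(p·r)) = arccos(-0.931373) = 2.768963 rad.
y_k = r·cos(φ/3 − 2πk/3) for k = 0, 1, 2 gives y = 4.793883, 3.089164, -7.883047.
λ_k = y_k − 0.333333 gives λ = 4.4605, 2.7558, -8.2164 (check: the sum is -1.0000 = tr M).

Hence λ_max = 4.4605 and λ_min = -8.2164.


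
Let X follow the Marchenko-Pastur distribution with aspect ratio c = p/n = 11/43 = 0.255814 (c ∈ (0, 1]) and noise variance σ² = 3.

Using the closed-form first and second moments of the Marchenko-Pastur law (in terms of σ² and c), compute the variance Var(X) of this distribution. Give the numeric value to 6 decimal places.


Recall the MP moments m_1 = E[X] = σ² and m_2 = E[X²] = σ⁴ (1 + c).
m_1 = E[X] = σ² = 3, so m_1² = 9.
m_2 = E[X²] = σ⁴ (1 + c) = 9 · (1 + 0.255814) = 9 · 1.255814 = 11.302326.
(Note m_2 − m_1² simplifies to c · σ⁴ = 0.255814 · 9.)

Var(X) = m_2 − m_1² = 11.302326 − 9 = 2.302326.


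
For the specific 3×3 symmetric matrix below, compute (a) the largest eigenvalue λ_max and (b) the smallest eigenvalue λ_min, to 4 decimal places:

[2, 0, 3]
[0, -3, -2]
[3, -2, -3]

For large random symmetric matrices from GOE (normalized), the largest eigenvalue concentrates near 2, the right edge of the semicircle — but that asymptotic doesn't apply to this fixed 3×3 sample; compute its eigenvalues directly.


Since M is real symmetric, all three eigenvalues are real; they are the roots of det(λI − M) = λ³ − (tr M) λ² + s λ − det M, where s is the sum of the principal 2×2 minors.
tr M = 2 + (-3) + (-3) = -4.
s = (2·(-3) − 0²) + (2·(-3) − 3²) + ((-3)·(-3) − (-2)²) = -6 + (-15) + 5 = -16.
det M (expand along row 1) = 2·5 − 0·6 + 3·9 = 37.
Characteristic polynomial: λ³ + 4λ² − 16λ − 37 = 0.
Substitute λ = y + (tr M)/3 = y − 1.333333 to remove the quadratic term: y³ + p·y + q = 0 with p = s − (tr M)²/3 = -21.333333 and q = −2(tr M)³/27 + (tr M)·s/3 − det M = -10.925926.
Three real roots ⇒ use the trigonometric (Viète) form: r = 2√(−p/3) = 5.333333, φ = arccos(3q/(p·r)) = arccos(0.288086) = 1.278569 rad.
y_k = r·cos(φ/3 − 2πk/3) for k = 0, 1, 2 gives y = 4.856254, -0.518694, -4.337560.
λ_k = y_k − 1.333333 gives λ = 3.5229, -1.8520, -5.6709 (check: the sum is -4.0000 = tr M).

Hence λ_max = 3.5229 and λ_min = -5.6709.


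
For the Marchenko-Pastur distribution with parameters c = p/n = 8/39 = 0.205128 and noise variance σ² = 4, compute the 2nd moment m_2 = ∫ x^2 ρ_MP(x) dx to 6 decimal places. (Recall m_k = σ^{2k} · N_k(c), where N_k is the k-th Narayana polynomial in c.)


E[X²] = σ⁴ (1 + c) (second MP moment). With σ² = 4 (so σ⁴ = 16) and c = 8/39 = 0.205128: E[X²] = 16 · (1 + 0.205128) = 16 · 1.205128.

So E[X^2] = 19.282051.


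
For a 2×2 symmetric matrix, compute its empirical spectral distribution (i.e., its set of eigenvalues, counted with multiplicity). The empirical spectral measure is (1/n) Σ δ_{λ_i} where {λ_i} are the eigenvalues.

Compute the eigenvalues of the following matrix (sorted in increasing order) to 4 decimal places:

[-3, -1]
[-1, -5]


Since M is real symmetric, both eigenvalues are real; they are the roots of det(λI − M) = λ² − (tr M) λ + det M.
tr M = -3 + (-5) = -8.
det M = (-3)·(-5) − (-1)² = 15 − 1 = 14.
Characteristic polynomial: λ² + 8λ + 14 = 0.
Discriminant Δ = (tr M)² − 4·det M = 64 − 56 = 8; √Δ = 2.828427.
λ = (tr M ± √Δ)/2 = (-8 ± 2.828427)/2, giving (tr M − √Δ)/2 = -5.4142 and (tr M + √Δ)/2 = -2.5858.

Eigenvalues sorted in increasing order: [-5.4142, -2.5858].


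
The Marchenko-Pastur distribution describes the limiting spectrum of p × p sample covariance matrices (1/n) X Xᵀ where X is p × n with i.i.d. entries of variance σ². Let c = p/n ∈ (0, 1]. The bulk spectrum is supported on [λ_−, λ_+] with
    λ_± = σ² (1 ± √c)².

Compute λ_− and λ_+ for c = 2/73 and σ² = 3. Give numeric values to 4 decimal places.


c = 2/73 = 0.027397; √c = 0.165521.
λ_− = σ² (1 − √c)² = 3 · (1 − 0.165521)² = 3 · (0.834479)² = 2.089065.
λ_+ = σ² (1 + √c)² = 3 · (1 + 0.165521)² = 3 · (1.165521)² = 4.075319.

Rounded to 4 decimal places: λ_− ≈ 2.0891, λ_+ ≈ 4.0753.


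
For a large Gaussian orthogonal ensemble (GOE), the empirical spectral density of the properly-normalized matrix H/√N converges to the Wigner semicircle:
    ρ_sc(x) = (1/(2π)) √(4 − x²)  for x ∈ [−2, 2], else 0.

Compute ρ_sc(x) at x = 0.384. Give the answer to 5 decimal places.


ρ_sc(x) = (1/(2π)) √(4 − x²). With x = 0.384:
  4 − x² = 4 − (0.384)² = 4 − 0.147456 = 3.852544.
  √(4 − x²) = 1.962790.
  1/(2π) = 0.159155.
  ρ_sc(0.384) = 0.159155 · 1.962790 = 0.312388.

Rounded to 5 decimal places: ρ_sc(0.384) ≈ 0.31239.


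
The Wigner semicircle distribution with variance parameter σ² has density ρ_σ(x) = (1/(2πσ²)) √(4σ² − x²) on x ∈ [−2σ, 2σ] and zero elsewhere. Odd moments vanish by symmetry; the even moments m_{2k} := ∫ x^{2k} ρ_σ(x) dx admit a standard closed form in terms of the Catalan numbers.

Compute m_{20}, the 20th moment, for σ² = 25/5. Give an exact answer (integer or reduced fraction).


By the scaled semicircle moment identity, m_{2k} = σ^{2k} · C_k with k = 10.
C_10 = (1/(k+1)) · C(2k, k) = (1/11) · C(20, 10) = (1/11) · 184756 = 16796.
σ^{2k} = (σ²)^k = (25/5)^10 = 9765625.

Therefore m_{20} = σ^{20} · C_10 = 9765625 · 16796 = 164023437500.


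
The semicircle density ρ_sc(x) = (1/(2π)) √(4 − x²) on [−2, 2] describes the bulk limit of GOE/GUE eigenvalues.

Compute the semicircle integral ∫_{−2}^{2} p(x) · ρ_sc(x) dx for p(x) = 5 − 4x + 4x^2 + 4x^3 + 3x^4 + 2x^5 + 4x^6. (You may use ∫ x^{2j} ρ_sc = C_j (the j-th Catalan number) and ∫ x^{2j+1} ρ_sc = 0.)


Write p(x) = Σ a_i x^i, split into monomials and integrate each against ρ_sc separately.
Using ∫ x^{2j} ρ_sc = C_j = (1/(j+1)) C(2j, j) (Catalan numbers) and ∫ x^{2j+1} ρ_sc = 0 (odd monomials vanish by symmetry):
  i = 0 (even): a_0 · C_{0} = 5 · 1 = 5
  i = 1 (odd): ∫ x^1 ρ_sc = 0 (vanishes)
  i = 2 (even): a_2 · C_{1} = 4 · 1 = 4
  i = 3 (odd): ∫ x^3 ρ_sc = 0 (vanishes)
  i = 4 (even): a_4 · C_{2} = 3 · 2 = 6
  i = 5 (odd): ∫ x^5 ρ_sc = 0 (vanishes)
  i = 6 (even): a_6 · C_{3} = 4 · 5 = 20

Summing the contributions: ∫_{−2}^{2} p(x) ρ_sc(x) dx = 5 + 4 + 6 + 20 = 35.


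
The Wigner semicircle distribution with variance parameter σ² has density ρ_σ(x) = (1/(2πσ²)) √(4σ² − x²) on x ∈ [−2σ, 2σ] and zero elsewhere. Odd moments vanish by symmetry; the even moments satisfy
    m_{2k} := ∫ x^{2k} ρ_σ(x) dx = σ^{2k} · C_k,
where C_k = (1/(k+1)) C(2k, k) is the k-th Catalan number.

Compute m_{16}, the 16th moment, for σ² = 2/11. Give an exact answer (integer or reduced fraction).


By the scaled semicircle moment identity, m_{2k} = σ^{2k} · C_k with k = 8.
C_8 = (1/(k+1)) · C(2k, k) = (1/9) · C(16, 8) = (1/9) · 12870 = 1430.
σ^{2k} = (σ²)^k = (2/11)^8 = 256/214358881.

Therefore m_{16} = σ^{16} · C_8 = (256/214358881) · 1430 = 33280/19487171.


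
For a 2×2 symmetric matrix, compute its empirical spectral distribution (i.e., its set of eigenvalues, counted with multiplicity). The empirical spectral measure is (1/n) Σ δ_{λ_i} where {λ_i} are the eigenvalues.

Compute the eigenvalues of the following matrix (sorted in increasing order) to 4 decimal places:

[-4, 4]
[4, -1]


Since M is real symmetric, both eigenvalues are real; they are the roots of det(λI − M) = λ² − (tr M) λ + det M.
tr M = -4 + (-1) = -5.
det M = (-4)·(-1) − 4² = 4 − 16 = -12.
Characteristic polynomial: λ² + 5λ − 12 = 0.
Discriminant Δ = (tr M)² − 4·det M = 25 − (-48) = 73; √Δ = 8.544004.
λ = (tr M ± √Δ)/2 = (-5 ± 8.544004)/2, giving (tr M − √Δ)/2 = -6.7720 and (tr M + √Δ)/2 = 1.7720.

Eigenvalues sorted in increasing order: [-6.7720, 1.7720].


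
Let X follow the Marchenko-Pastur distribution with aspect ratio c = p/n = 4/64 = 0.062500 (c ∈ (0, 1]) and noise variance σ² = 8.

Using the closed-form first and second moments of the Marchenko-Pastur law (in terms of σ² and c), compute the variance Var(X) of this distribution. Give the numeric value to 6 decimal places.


Recall the MP moments m_1 = E[X] = σ² and m_2 = E[X²] = σ⁴ (1 + c).
m_1 = E[X] = σ² = 8, so m_1² = 64.
m_2 = E[X²] = σ⁴ (1 + c) = 64 · (1 + 0.062500) = 64 · 1.062500 = 68.000000.
(Note m_2 − m_1² simplifies to c · σ⁴ = 0.062500 · 64.)

Var(X) = m_2 − m_1² = 68.000000 − 64 = 4.000000.


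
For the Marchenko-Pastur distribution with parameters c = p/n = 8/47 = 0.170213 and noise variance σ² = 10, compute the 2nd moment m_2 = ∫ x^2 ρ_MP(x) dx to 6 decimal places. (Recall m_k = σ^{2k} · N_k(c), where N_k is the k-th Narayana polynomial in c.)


E[X²] = σ⁴ (1 + c) (second MP moment). With σ² = 10 (so σ⁴ = 100) and c = 8/47 = 0.170213: E[X²] = 100 · (1 + 0.170213) = 100 · 1.170213.

So E[X^2] = 117.021277.


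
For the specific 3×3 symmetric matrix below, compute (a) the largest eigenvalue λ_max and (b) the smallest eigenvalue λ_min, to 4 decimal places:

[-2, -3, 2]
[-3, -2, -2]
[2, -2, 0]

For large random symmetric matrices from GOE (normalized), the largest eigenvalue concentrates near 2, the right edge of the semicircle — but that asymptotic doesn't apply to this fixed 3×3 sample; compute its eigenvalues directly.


Since M is real symmetric, all three eigenvalues are real; they are the roots of det(λI − M) = λ³ − (tr M) λ² + s λ − det M, where s is the sum of the principal 2×2 minors.
tr M = -2 + (-2) + 0 = -4.
s = ((-2)·(-2) − (-3)²) + ((-2)·0 − 2²) + ((-2)·0 − (-2)²) = -5 + (-4) + (-4) = -13.
det M (expand along row 1) = (-2)·(-4) − (-3)·4 + 2·10 = 40.
Characteristic polynomial: λ³ + 4λ² − 13λ − 40 = 0.
Substitute λ = y + (tr M)/3 = y − 1.333333 to remove the quadratic term: y³ + p·y + q = 0 with p = s − (tr M)²/3 = -18.333333 and q = −2(tr M)³/27 + (tr M)·s/3 − det M = -17.925926.
Three real roots ⇒ use the trigonometric (Viète) form: r = 2√(−p/3) = 4.944132, φ = arccos(3q/(p·r)) = arccos(0.593296) = 0.935649 rad.
y_k = r·cos(φ/3 − 2πk/3) for k = 0, 1, 2 gives y = 4.705615, -1.038948, -3.666667.
λ_k = y_k − 1.333333 gives λ = 3.3723, -2.3723, -5.0000 (check: the sum is -4.0000 = tr M).

Hence λ_max = 3.3723 and λ_min = -5.0000.


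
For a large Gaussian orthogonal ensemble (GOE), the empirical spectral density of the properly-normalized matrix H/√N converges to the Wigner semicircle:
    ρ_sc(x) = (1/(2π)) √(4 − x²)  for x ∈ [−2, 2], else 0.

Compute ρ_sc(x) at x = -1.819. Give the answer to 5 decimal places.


ρ_sc(x) = (1/(2π)) √(4 − x²). With x = -1.819:
  4 − x² = 4 − (-1.819)² = 4 − 3.308761 = 0.691239.
  √(4 − x²) = 0.831408.
  1/(2π) = 0.159155.
  ρ_sc(-1.819) = 0.159155 · 0.831408 = 0.132323.

Rounded to 5 decimal places: ρ_sc(-1.819) ≈ 0.13232.


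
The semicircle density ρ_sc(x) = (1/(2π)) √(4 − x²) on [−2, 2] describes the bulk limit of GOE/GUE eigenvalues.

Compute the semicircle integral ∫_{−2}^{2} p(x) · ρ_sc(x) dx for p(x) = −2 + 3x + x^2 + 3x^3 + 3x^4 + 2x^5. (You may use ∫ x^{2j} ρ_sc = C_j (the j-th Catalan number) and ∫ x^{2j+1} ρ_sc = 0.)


Write p(x) = Σ a_i x^i, split into monomials and integrate each against ρ_sc separately.
Using ∫ x^{2j} ρ_sc = C_j = (1/(j+1)) C(2j, j) (Catalan numbers) and ∫ x^{2j+1} ρ_sc = 0 (odd monomials vanish by symmetry):
  i = 0 (even): a_0 · C_{0} = -2 · 1 = -2
  i = 1 (odd): ∫ x^1 ρ_sc = 0 (vanishes)
  i = 2 (even): a_2 · C_{1} = 1 · 1 = 1
  i = 3 (odd): ∫ x^3 ρ_sc = 0 (vanishes)
  i = 4 (even): a_4 · C_{2} = 3 · 2 = 6
  i = 5 (odd): ∫ x^5 ρ_sc = 0 (vanishes)

Summing the contributions: ∫_{−2}^{2} p(x) ρ_sc(x) dx = (-2) + 1 + 6 = 5.


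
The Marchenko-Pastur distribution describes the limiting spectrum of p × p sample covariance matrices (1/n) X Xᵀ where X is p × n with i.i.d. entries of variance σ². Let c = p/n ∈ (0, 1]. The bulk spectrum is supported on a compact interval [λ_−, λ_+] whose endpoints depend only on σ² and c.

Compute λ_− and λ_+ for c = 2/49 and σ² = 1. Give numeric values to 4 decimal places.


c = 2/49 = 0.040816; √c = 0.202031.
λ_− = σ² (1 − √c)² = 1 · (1 − 0.202031)² = 1 · (0.797969)² = 0.636755.
λ_+ = σ² (1 + √c)² = 1 · (1 + 0.202031)² = 1 · (1.202031)² = 1.444877.

Rounded to 4 decimal places: λ_− ≈ 0.6368, λ_+ ≈ 1.4449.


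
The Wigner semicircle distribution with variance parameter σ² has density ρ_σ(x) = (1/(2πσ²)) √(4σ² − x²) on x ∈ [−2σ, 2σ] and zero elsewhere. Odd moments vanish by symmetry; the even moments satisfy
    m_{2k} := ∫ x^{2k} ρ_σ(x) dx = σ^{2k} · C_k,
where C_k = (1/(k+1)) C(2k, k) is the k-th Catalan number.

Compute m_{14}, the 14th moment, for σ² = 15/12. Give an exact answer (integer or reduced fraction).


By the scaled semicircle moment identity, m_{2k} = σ^{2k} · C_k with k = 7.
C_7 = (1/(k+1)) · C(2k, k) = (1/8) · C(14, 7) = (1/8) · 3432 = 429.
σ^{2k} = (σ²)^k = (15/12)^7 = 78125/16384.

Therefore m_{14} = σ^{14} · C_7 = (78125/16384) · 429 = 33515625/16384.


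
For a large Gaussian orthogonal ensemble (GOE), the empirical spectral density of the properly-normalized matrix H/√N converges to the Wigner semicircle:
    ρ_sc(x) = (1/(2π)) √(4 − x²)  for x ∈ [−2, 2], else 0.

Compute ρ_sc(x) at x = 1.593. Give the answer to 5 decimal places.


ρ_sc(x) = (1/(2π)) √(4 − x²). With x = 1.593:
  4 − x² = 4 − (1.593)² = 4 − 2.537649 = 1.462351.
  √(4 − x²) = 1.209277.
  1/(2π) = 0.159155.
  ρ_sc(1.593) = 0.159155 · 1.209277 = 0.192462.

Rounded to 5 decimal places: ρ_sc(1.593) ≈ 0.19246.


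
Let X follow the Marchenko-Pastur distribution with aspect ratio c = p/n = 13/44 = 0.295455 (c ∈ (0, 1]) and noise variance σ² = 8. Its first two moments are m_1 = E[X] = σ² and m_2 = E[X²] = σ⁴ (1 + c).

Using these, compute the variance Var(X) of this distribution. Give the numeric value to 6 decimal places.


m_1 = E[X] = σ² = 8, so m_1² = 64.
m_2 = E[X²] = σ⁴ (1 + c) = 64 · (1 + 0.295455) = 64 · 1.295455 = 82.909091.
(Note m_2 − m_1² simplifies to c · σ⁴ = 0.295455 · 64.)

Var(X) = m_2 − m_1² = 82.909091 − 64 = 18.909091.


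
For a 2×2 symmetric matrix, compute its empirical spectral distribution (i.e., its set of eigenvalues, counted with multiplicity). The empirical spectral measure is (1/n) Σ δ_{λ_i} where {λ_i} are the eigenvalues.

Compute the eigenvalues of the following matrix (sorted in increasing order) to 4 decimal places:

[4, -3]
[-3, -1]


Since M is real symmetric, both eigenvalues are real; they are the roots of det(λI − M) = λ² − (tr M) λ + det M.
tr M = 4 + (-1) = 3.
det M = 4·(-1) − (-3)² = -4 − 9 = -13.
Characteristic polynomial: λ² − 3λ − 13 = 0.
Discriminant Δ = (tr M)² − 4·det M = 9 − (-52) = 61; √Δ = 7.810250.
λ = (tr M ± √Δ)/2 = (3 ± 7.810250)/2, giving (tr M − √Δ)/2 = -2.4051 and (tr M + √Δ)/2 = 5.4051.

Eigenvalues sorted in increasing order: [-2.4051, 5.4051].


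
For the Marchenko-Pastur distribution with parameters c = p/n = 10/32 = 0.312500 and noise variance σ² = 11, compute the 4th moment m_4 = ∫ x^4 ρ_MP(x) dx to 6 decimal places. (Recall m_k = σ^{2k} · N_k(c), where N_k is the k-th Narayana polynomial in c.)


E[X⁴] = σ⁸ (1 + 6c + 6c² + c³) (fourth MP moment). With σ² = 11 (so σ⁸ = 14641) and c = 10/32 = 0.312500: E[X⁴] = 14641 · (1 + 6·0.312500 + 6·(0.312500)² + (0.312500)³) = 14641 · 3.491455.

So E[X^4] = 51118.393799.


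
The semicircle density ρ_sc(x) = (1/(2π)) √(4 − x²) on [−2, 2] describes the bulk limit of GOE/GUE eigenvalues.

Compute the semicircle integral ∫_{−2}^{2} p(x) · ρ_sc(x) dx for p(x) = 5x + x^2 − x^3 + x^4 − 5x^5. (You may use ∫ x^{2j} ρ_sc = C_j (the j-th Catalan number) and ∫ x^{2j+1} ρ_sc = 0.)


Write p(x) = Σ a_i x^i, split into monomials and integrate each against ρ_sc separately.
Using ∫ x^{2j} ρ_sc = C_j = (1/(j+1)) C(2j, j) (Catalan numbers) and ∫ x^{2j+1} ρ_sc = 0 (odd monomials vanish by symmetry):
  i = 1 (odd): ∫ x^1 ρ_sc = 0 (vanishes)
  i = 2 (even): a_2 · C_{1} = 1 · 1 = 1
  i = 3 (odd): ∫ x^3 ρ_sc = 0 (vanishes)
  i = 4 (even): a_4 · C_{2} = 1 · 2 = 2
  i = 5 (odd): ∫ x^5 ρ_sc = 0 (vanishes)

Summing the contributions: ∫_{−2}^{2} p(x) ρ_sc(x) dx = 1 + 2 = 3.


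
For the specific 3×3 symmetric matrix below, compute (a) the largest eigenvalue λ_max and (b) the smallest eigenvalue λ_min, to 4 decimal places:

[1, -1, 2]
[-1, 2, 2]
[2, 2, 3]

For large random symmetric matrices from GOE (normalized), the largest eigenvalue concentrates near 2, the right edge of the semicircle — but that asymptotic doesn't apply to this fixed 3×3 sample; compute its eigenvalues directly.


Since M is real symmetric, all three eigenvalues are real; they are the roots of det(λI − M) = λ³ − (tr M) λ² + s λ − det M, where s is the sum of the principal 2×2 minors.
tr M = 1 + 2 + 3 = 6.
s = (1·2 − (-1)²) + (1·3 − 2²) + (2·3 − 2²) = 1 + (-1) + 2 = 2.
det M (expand along row 1) = 1·2 − (-1)·(-7) + 2·(-6) = -17.
Characteristic polynomial: λ³ − 6λ² + 2λ + 17 = 0.
Substitute λ = y + (tr M)/3 = y + 2.000000 to remove the quadratic term: y³ + p·y + q = 0 with p = s − (tr M)²/3 = -10.000000 and q = −2(tr M)³/27 + (tr M)·s/3 − det M = 5.000000.
Three real roots ⇒ use the trigonometric (Viète) form: r = 2√(−p/3) = 3.651484, φ = arccos(3q/(p·r)) = arccos(-0.410792) = 1.994119 rad.
y_k = r·cos(φ/3 − 2πk/3) for k = 0, 1, 2 gives y = 2.874076, 0.513544, -3.387619.
λ_k = y_k + 2.000000 gives λ = 4.8741, 2.5135, -1.3876 (check: the sum is 6.0000 = tr M).

Hence λ_max = 4.8741 and λ_min = -1.3876.


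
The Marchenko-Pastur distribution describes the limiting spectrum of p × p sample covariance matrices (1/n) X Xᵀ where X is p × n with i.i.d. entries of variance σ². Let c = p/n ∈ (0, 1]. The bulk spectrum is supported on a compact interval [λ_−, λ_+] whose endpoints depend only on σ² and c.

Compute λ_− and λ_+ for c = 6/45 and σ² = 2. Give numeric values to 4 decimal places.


c = 6/45 = 0.133333; √c = 0.365148.
λ_− = σ² (1 − √c)² = 2 · (1 − 0.365148)² = 2 · (0.634852)² = 0.806073.
λ_+ = σ² (1 + √c)² = 2 · (1 + 0.365148)² = 2 · (1.365148)² = 3.727260.

Rounded to 4 decimal places: λ_− ≈ 0.8061, λ_+ ≈ 3.7273.


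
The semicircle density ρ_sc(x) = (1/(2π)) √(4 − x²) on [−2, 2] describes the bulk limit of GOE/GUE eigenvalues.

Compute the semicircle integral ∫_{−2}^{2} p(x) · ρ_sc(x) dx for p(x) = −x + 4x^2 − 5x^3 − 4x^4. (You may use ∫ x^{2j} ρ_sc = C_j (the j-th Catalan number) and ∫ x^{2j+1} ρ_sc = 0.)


Write p(x) = Σ a_i x^i, split into monomials and integrate each against ρ_sc separately.
Using ∫ x^{2j} ρ_sc = C_j = (1/(j+1)) C(2j, j) (Catalan numbers) and ∫ x^{2j+1} ρ_sc = 0 (odd monomials vanish by symmetry):
  i = 1 (odd): ∫ x^1 ρ_sc = 0 (vanishes)
  i = 2 (even): a_2 · C_{1} = 4 · 1 = 4
  i = 3 (odd): ∫ x^3 ρ_sc = 0 (vanishes)
  i = 4 (even): a_4 · C_{2} = -4 · 2 = -8

Summing the contributions: ∫_{−2}^{2} p(x) ρ_sc(x) dx = 4 + (-8) = -4.


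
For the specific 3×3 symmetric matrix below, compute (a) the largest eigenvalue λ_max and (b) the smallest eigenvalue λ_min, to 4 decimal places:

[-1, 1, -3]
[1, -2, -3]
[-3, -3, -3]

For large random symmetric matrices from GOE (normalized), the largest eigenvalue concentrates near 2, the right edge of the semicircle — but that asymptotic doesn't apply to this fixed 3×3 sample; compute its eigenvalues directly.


Since M is real symmetric, all three eigenvalues are real; they are the roots of det(λI − M) = λ³ − (tr M) λ² + s λ − det M, where s is the sum of the principal 2×2 minors.
tr M = -1 + (-2) + (-3) = -6.
s = ((-1)·(-2) − 1²) + ((-1)·(-3) − (-3)²) + ((-2)·(-3) − (-3)²) = 1 + (-6) + (-3) = -8.
det M (expand along row 1) = (-1)·(-3) − 1·(-12) + (-3)·(-9) = 42.
Characteristic polynomial: λ³ + 6λ² − 8λ − 42 = 0.
Substitute λ = y + (tr M)/3 = y − 2.000000 to remove the quadratic term: y³ + p·y + q = 0 with p = s − (tr M)²/3 = -20.000000 and q = −2(tr M)³/27 + (tr M)·s/3 − det M = -10.000000.
Three real roots ⇒ use the trigonometric (Viète) form: r = 2√(−p/3) = 5.163978, φ = arccos(3q/(p·r)) = arccos(0.290474) = 1.276074 rad.
y_k = r·cos(φ/3 − 2πk/3) for k = 0, 1, 2 gives y = 4.703821, -0.506497, -4.197324.
λ_k = y_k − 2.000000 gives λ = 2.7038, -2.5065, -6.1973 (check: the sum is -6.0000 = tr M).

Hence λ_max = 2.7038 and λ_min = -6.1973.


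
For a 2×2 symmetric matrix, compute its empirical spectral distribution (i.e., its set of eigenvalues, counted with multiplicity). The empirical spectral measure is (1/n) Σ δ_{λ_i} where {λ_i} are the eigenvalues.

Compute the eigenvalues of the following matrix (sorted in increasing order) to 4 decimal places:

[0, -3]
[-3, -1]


Since M is real symmetric, both eigenvalues are real; they are the roots of det(λI − M) = λ² − (tr M) λ + det M.
tr M = 0 + (-1) = -1.
det M = 0·(-1) − (-3)² = 0 − 9 = -9.
Characteristic polynomial: λ² + λ − 9 = 0.
Discriminant Δ = (tr M)² − 4·det M = 1 − (-36) = 37; √Δ = 6.082763.
λ = (tr M ± √Δ)/2 = (-1 ± 6.082763)/2, giving (tr M − √Δ)/2 = -3.5414 and (tr M + √Δ)/2 = 2.5414.

Eigenvalues sorted in increasing order: [-3.5414, 2.5414].


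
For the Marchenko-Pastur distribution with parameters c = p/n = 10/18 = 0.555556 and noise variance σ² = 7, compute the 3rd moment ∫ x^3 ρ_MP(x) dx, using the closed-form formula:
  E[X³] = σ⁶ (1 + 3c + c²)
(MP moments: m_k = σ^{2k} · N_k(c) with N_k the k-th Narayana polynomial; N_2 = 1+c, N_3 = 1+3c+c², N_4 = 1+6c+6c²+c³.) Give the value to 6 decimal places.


E[X³] = σ⁶ (1 + 3c + c²) (third MP moment). With σ² = 7 (so σ⁶ = 343) and c = 10/18 = 0.555556: E[X³] = 343 · (1 + 3·0.555556 + (0.555556)²) = 343 · 2.975309.

So E[X^3] = 1020.530864.


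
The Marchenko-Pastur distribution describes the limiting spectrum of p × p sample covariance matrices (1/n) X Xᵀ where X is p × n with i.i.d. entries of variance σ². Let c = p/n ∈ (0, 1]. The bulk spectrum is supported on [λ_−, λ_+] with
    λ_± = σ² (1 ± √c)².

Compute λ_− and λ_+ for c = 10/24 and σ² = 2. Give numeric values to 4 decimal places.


c = 10/24 = 0.416667; √c = 0.645497.
λ_− = σ² (1 − √c)² = 2 · (1 − 0.645497)² = 2 · (0.354503)² = 0.251344.
λ_+ = σ² (1 + √c)² = 2 · (1 + 0.645497)² = 2 · (1.645497)² = 5.415322.

Rounded to 4 decimal places: λ_− ≈ 0.2513, λ_+ ≈ 5.4153.


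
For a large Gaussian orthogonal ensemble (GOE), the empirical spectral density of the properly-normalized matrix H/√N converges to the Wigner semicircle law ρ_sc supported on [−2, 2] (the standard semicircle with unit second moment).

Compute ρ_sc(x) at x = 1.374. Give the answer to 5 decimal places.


ρ_sc(x) = (1/(2π)) √(4 − x²). With x = 1.374:
  4 − x² = 4 − (1.374)² = 4 − 1.887876 = 2.112124.
  √(4 − x²) = 1.453315.
  1/(2π) = 0.159155.
  ρ_sc(1.374) = 0.159155 · 1.453315 = 0.231302.

Rounded to 5 decimal places: ρ_sc(1.374) ≈ 0.23130.
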